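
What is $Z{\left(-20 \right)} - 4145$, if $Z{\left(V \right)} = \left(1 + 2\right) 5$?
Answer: $-4130$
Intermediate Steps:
$Z{\left(V \right)} = 15$ ($Z{\left(V \right)} = 3 \cdot 5 = 15$)
$Z{\left(-20 \right)} - 4145 = 15 - 4145 = -4130$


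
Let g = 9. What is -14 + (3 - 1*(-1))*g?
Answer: 22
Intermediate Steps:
-14 + (3 - 1*(-1))*g = -14 + (3 - 1*(-1))*9 = -14 + (3 + 1)*9 = -14 + 4*9 = -14 + 36 = 22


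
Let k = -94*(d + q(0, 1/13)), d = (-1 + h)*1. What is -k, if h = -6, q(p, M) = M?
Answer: -8460/13 ≈ -650.77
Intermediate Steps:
d = -7 (d = (-1 - 6)*1 = -7*1 = -7)
k = 8460/13 (k = -94*(-7 + 1/13) = -94*(-90/13) = 8460/13 ≈ 650.77)
-k = -1*8460/13 = -8460/13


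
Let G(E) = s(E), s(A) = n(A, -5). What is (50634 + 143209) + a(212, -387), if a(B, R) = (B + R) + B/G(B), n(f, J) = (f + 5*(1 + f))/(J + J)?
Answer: 247311916/1277 ≈ 1.9367e+5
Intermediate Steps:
n(f, J) = (5 + 6*f)/(2*J) (n(f, J) = (f + (5 + 5*f))/((2*J)) = (5 + 6*f)*(1/(2*J)) = (5 + 6*f)/(2*J))
s(A) = -½ - 3*A/5 (s(A) = (½)*(5 + 6*A)/(-5) = (½)*(-⅕)*(5 + 6*A) = -½ - 3*A/5)
G(E) = -½ - 3*E/5
a(B, R) = B + R + B/(-½ - 3*B/5) (a(B, R) = (B + R) + B/(-½ - 3*B/5) = B + R + B/(-½ - 3*B/5))
(50634 + 143209) + a(212, -387) = (50634 + 143209) - (10*212 - (5 + 6*212)*(212 - 387))/(5 + 6*212) = 193843 - (2120 - 1*(5 + 1272)*(-175))/(5 + 1272) = 193843 - 1*(2120 - 1*1277*(-175))/1277 = 193843 - 1*1/1277*(2120 + 223475) = 193843 - 1*1/1277*225595 = 193843 - 225595/1277 = 247311916/1277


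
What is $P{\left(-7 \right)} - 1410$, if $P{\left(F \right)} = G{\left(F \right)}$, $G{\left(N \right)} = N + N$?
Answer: $-1424$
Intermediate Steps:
$G{\left(N \right)} = 2 N$
$P{\left(F \right)} = 2 F$
$P{\left(-7 \right)} - 1410 = 2 \left(-7\right) - 1410 = -14 - 1410 = -1424$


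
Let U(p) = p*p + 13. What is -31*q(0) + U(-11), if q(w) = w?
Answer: 134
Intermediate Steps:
U(p) = 13 + p**2 (U(p) = p**2 + 13 = 13 + p**2)
-31*q(0) + U(-11) = -31*0 + (13 + (-11)**2) = 0 + (13 + 121) = 0 + 134 = 134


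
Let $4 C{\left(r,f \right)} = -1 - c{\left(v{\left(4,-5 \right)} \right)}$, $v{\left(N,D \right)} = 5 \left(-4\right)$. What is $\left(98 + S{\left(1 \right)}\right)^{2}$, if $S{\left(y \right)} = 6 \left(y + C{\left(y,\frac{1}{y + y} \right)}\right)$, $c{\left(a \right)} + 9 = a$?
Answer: $21316$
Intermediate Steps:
$v{\left(N,D \right)} = -20$
$c{\left(a \right)} = -9 + a$
$C{\left(r,f \right)} = 7$ ($C{\left(r,f \right)} = \frac{-1 - \left(-9 - 20\right)}{4} = \frac{-1 - -29}{4} = \frac{-1 + 29}{4} = \frac{1}{4} \cdot 28 = 7$)
$S{\left(y \right)} = 42 + 6 y$ ($S{\left(y \right)} = 6 \left(y + 7\right) = 6 \left(7 + y\right) = 42 + 6 y$)
$\left(98 + S{\left(1 \right)}\right)^{2} = \left(98 + \left(42 + 6 \cdot 1\right)\right)^{2} = \left(98 + \left(42 + 6\right)\right)^{2} = \left(98 + 48\right)^{2} = 146^{2} = 21316$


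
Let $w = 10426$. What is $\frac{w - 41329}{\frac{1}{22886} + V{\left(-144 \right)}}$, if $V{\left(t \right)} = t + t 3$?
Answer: $\frac{707246058}{13182335} \approx 53.651$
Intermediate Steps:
$V{\left(t \right)} = 4 t$ ($V{\left(t \right)} = t + 3 t = 4 t$)
$\frac{w - 41329}{\frac{1}{22886} + V{\left(-144 \right)}} = \frac{10426 - 41329}{\frac{1}{22886} + 4 \left(-144\right)} = - \frac{30903}{\frac{1}{22886} - 576} = - \frac{30903}{- \frac{13182335}{22886}} = \left(-30903\right) \left(- \frac{22886}{13182335}\right) = \frac{707246058}{13182335}$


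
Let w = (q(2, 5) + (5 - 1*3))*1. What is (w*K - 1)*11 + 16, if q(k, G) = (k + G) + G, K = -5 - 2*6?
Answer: -2613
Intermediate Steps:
K = -17 (K = -5 - 12 = -17)
q(k, G) = k + 2*G (q(k, G) = (G + k) + G = k + 2*G)
w = 14 (w = ((2 + 2*5) + (5 - 1*3))*1 = ((2 + 10) + (5 - 3))*1 = (12 + 2)*1 = 14*1 = 14)
(w*K - 1)*11 + 16 = (14*(-17) - 1)*11 + 16 = (-238 - 1)*11 + 16 = -239*11 + 16 = -2629 + 16 = -2613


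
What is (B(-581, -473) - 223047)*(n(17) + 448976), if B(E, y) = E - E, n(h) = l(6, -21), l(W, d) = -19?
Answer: -100138511979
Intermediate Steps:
n(h) = -19
B(E, y) = 0
(B(-581, -473) - 223047)*(n(17) + 448976) = (0 - 223047)*(-19 + 448976) = -223047*448957 = -100138511979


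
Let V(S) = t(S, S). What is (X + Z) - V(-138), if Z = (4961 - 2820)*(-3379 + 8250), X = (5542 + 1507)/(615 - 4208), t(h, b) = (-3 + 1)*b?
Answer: 37469719206/3593 ≈ 1.0429e+7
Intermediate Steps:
t(h, b) = -2*b
V(S) = -2*S
X = -7049/3593 (X = 7049/(-3593) = 7049*(-1/3593) = -7049/3593 ≈ -1.9619)
Z = 10428811 (Z = 2141*4871 = 10428811)
(X + Z) - V(-138) = (-7049/3593 + 10428811) - (-2)*(-138) = 37470710874/3593 - 1*276 = 37470710874/3593 - 276 = 37469719206/3593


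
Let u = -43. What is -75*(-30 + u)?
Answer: 5475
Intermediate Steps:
-75*(-30 + u) = -75*(-30 - 43) = -75*(-73) = 5475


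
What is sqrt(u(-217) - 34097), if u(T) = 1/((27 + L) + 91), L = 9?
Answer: I*sqrt(549950386)/127 ≈ 184.65*I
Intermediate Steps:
u(T) = 1/127 (u(T) = 1/((27 + 9) + 91) = 1/(36 + 91) = 1/127)
sqrt(u(-217) - 34097) = sqrt(1/127 - 34097) = sqrt(-4330318/127) = I*sqrt(549950386)/127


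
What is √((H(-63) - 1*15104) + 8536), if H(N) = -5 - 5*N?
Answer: I*√6258 ≈ 79.108*I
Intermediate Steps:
√((H(-63) - 1*15104) + 8536) = √(((-5 - 5*(-63)) - 1*15104) + 8536) = √(((-5 + 315) - 15104) + 8536) = √((310 - 15104) + 8536) = √(-14794 + 8536) = √(-6258) = I*√6258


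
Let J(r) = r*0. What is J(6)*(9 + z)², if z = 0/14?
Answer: 0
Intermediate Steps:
J(r) = 0
z = 0 (z = 0*(1/14) = 0)
J(6)*(9 + z)² = 0*(9 + 0)² = 0*9² = 0*81 = 0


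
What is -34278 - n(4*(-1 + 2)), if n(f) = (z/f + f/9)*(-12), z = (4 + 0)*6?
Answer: -102602/3 ≈ -34201.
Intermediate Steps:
z = 24 (z = 4*6 = 24)
n(f) = -288/f - 4*f/3 (n(f) = (24/f + f/9)*(-12) = -288/f - 4*f/3)
-34278 - n(4*(-1 + 2)) = -34278 - (-288*1/(4*(-1 + 2)) - 16*(-1 + 2)/3) = -34278 - (-288/(4*1) - 16/3) = -34278 - (-288/4 - 4/3*4) = -34278 - (-288*¼ - 16/3) = -34278 - (-72 - 16/3) = -34278 - 1*(-232/3) = -34278 + 232/3 = -102602/3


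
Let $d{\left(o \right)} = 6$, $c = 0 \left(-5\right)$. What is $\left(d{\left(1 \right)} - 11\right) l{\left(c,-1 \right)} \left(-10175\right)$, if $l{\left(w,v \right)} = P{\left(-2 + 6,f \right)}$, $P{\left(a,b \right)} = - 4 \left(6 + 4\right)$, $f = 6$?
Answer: $-2035000$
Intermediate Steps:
$c = 0$
$P{\left(a,b \right)} = -40$ ($P{\left(a,b \right)} = \left(-4\right) 10 = -40$)
$l{\left(w,v \right)} = -40$
$\left(d{\left(1 \right)} - 11\right) l{\left(c,-1 \right)} \left(-10175\right) = \left(6 - 11\right) \left(-40\right) \left(-10175\right) = \left(-5\right) \left(-40\right) \left(-10175\right) = 200 \left(-10175\right) = -2035000$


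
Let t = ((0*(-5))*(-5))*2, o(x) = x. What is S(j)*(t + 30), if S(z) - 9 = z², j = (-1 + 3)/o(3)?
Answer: 850/3 ≈ 283.33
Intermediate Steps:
j = ⅔ (j = (-1 + 3)/3 = 2*(⅓) = ⅔ ≈ 0.66667)
S(z) = 9 + z²
t = 0 (t = (0*(-5))*2 = 0*2 = 0)
S(j)*(t + 30) = (9 + (⅔)²)*(0 + 30) = (9 + 4/9)*30 = (85/9)*30 = 850/3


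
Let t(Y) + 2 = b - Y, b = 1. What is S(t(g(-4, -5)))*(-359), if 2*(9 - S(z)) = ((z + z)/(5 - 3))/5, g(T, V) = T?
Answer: -31233/10 ≈ -3123.3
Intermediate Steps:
t(Y) = -1 - Y (t(Y) = -2 + (1 - Y) = -1 - Y)
S(z) = 9 - z/10 (S(z) = 9 - (z + z)/(5 - 3)/(2*5) = 9 - (2*z)/2/(2*5) = 9 - (2*z)*(½)/(2*5) = 9 - z/(2*5) = 9 - z/10)
S(t(g(-4, -5)))*(-359) = (9 - (-1 - 1*(-4))/10)*(-359) = (9 - (-1 + 4)/10)*(-359) = (9 - ⅒*3)*(-359) = (9 - 3/10)*(-359) = (87/10)*(-359) = -31233/10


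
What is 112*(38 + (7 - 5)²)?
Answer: 4704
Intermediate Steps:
112*(38 + (7 - 5)²) = 112*(38 + 2²) = 112*(38 + 4) = 112*42 = 4704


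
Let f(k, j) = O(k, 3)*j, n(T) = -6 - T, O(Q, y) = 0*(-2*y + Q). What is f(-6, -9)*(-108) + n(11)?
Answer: -17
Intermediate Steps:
O(Q, y) = 0 (O(Q, y) = 0*(Q - 2*y) = 0)
f(k, j) = 0 (f(k, j) = 0*j = 0)
f(-6, -9)*(-108) + n(11) = 0*(-108) + (-6 - 1*11) = 0 + (-6 - 11) = 0 - 17 = -17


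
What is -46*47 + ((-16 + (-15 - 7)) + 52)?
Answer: -2148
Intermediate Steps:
-46*47 + ((-16 + (-15 - 7)) + 52) = -2162 + ((-16 - 22) + 52) = -2162 + (-38 + 52) = -2162 + 14 = -2148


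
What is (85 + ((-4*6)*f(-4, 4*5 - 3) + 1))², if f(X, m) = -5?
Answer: 42436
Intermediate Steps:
(85 + ((-4*6)*f(-4, 4*5 - 3) + 1))² = (85 + (-4*6*(-5) + 1))² = (85 + (-24*(-5) + 1))² = (85 + (120 + 1))² = (85 + 121)² = 206² = 42436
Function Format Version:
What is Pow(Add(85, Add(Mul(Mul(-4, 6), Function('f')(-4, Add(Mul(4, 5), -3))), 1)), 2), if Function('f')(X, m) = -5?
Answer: 42436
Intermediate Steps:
Pow(Add(85, Add(Mul(Mul(-4, 6), Function('f')(-4, Add(Mul(4, 5), -3))), 1)), 2) = Pow(Add(85, Add(Mul(Mul(-4, 6), -5), 1)), 2) = Pow(Add(85, Add(Mul(-24, -5), 1)), 2) = Pow(Add(85, Add(120, 1)), 2) = Pow(Add(85, 121), 2) = Pow(206, 2) = 42436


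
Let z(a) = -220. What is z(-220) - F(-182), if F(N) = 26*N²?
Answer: -861444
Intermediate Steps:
z(-220) - F(-182) = -220 - 26*(-182)² = -220 - 26*33124 = -220 - 1*861224 = -220 - 861224 = -861444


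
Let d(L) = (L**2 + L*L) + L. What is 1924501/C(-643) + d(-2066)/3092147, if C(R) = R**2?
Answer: 557616520453/75202652059 ≈ 7.4148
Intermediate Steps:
d(L) = L + 2*L**2 (d(L) = (L**2 + L**2) + L = 2*L**2 + L = L + 2*L**2)
1924501/C(-643) + d(-2066)/3092147 = 1924501/((-643)**2) - 2066*(1 + 2*(-2066))/3092147 = 1924501/413449 - 2066*(1 - 4132)*(1/3092147) = 1924501*(1/413449) - 2066*(-4131)*(1/3092147) = 1924501/413449 + 8534646*(1/3092147) = 1924501/413449 + 502038/181891 = 557616520453/75202652059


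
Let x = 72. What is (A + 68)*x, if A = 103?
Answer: 12312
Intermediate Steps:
(A + 68)*x = (103 + 68)*72 = 171*72 = 12312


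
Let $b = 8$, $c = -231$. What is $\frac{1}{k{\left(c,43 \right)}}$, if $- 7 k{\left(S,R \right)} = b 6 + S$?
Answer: $\frac{7}{183} \approx 0.038251$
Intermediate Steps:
$k{\left(S,R \right)} = - \frac{48}{7} - \frac{S}{7}$ ($k{\left(S,R \right)} = - \frac{8 \cdot 6 + S}{7} = - \frac{48 + S}{7} = - \frac{48}{7} - \frac{S}{7}$)
$\frac{1}{k{\left(c,43 \right)}} = \frac{1}{- \frac{48}{7} - -33} = \frac{1}{- \frac{48}{7} + 33} = \frac{1}{\frac{183}{7}} = \frac{7}{183}$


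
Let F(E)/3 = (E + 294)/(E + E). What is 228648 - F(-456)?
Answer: 34754415/152 ≈ 2.2865e+5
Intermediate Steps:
F(E) = 3*(294 + E)/(2*E) (F(E) = 3*((E + 294)/(E + E)) = 3*((294 + E)/((2*E))) = 3*((294 + E)*(1/(2*E))) = 3*((294 + E)/(2*E)) = 3*(294 + E)/(2*E))
228648 - F(-456) = 228648 - (3/2 + 441/(-456)) = 228648 - (3/2 + 441*(-1/456)) = 228648 - (3/2 - 147/152) = 228648 - 1*81/152 = 228648 - 81/152 = 34754415/152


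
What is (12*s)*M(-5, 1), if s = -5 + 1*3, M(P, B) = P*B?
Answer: 120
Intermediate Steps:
M(P, B) = B*P
s = -2 (s = -5 + 3 = -2)
(12*s)*M(-5, 1) = (12*(-2))*(1*(-5)) = -24*(-5) = 120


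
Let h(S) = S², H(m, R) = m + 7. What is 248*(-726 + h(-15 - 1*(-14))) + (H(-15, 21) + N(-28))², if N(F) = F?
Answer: -178504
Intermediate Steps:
H(m, R) = 7 + m
248*(-726 + h(-15 - 1*(-14))) + (H(-15, 21) + N(-28))² = 248*(-726 + (-15 - 1*(-14))²) + ((7 - 15) - 28)² = 248*(-726 + (-15 + 14)²) + (-8 - 28)² = 248*(-726 + (-1)²) + (-36)² = 248*(-726 + 1) + 1296 = 248*(-725) + 1296 = -179800 + 1296 = -178504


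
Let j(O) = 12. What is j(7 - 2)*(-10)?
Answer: -120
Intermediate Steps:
j(7 - 2)*(-10) = 12*(-10) = -120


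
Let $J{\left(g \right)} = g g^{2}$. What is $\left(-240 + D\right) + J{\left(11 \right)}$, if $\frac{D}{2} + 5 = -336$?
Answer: $409$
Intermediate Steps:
$D = -682$ ($D = -10 + 2 \left(-336\right) = -10 - 672 = -682$)
$J{\left(g \right)} = g^{3}$
$\left(-240 + D\right) + J{\left(11 \right)} = \left(-240 - 682\right) + 11^{3} = -922 + 1331 = 409$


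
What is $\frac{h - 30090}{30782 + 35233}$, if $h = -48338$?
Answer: $- \frac{78428}{66015} \approx -1.188$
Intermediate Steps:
$\frac{h - 30090}{30782 + 35233} = \frac{-48338 - 30090}{30782 + 35233} = - \frac{78428}{66015}$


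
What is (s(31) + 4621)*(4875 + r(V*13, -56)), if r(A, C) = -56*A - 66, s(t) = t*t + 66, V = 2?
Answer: 18937744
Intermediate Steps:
s(t) = 66 + t**2 (s(t) = t**2 + 66 = 66 + t**2)
r(A, C) = -66 - 56*A
(s(31) + 4621)*(4875 + r(V*13, -56)) = ((66 + 31**2) + 4621)*(4875 + (-66 - 112*13)) = ((66 + 961) + 4621)*(4875 + (-66 - 56*26)) = (1027 + 4621)*(4875 + (-66 - 1456)) = 5648*(4875 - 1522) = 5648*3353 = 18937744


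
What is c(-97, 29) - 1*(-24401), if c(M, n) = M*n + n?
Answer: 21617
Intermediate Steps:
c(M, n) = n + M*n
c(-97, 29) - 1*(-24401) = 29*(1 - 97) - 1*(-24401) = 29*(-96) + 24401 = -2784 + 24401 = 21617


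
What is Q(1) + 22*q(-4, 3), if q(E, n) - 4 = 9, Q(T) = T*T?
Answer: 287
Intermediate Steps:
Q(T) = T²
q(E, n) = 13 (q(E, n) = 4 + 9 = 13)
Q(1) + 22*q(-4, 3) = 1² + 22*13 = 1 + 286 = 287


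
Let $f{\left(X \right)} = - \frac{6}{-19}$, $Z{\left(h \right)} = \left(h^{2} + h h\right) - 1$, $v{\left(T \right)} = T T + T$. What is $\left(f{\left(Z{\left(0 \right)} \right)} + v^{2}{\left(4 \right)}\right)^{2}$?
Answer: $\frac{57851236}{361} \approx 1.6025 \cdot 10^{5}$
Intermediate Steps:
$v{\left(T \right)} = T + T^{2}$ ($v{\left(T \right)} = T^{2} + T = T + T^{2}$)
$Z{\left(h \right)} = -1 + 2 h^{2}$ ($Z{\left(h \right)} = \left(h^{2} + h^{2}\right) - 1 = 2 h^{2} - 1 = -1 + 2 h^{2}$)
$f{\left(X \right)} = \frac{6}{19}$ ($f{\left(X \right)} = \left(-6\right) \left(- \frac{1}{19}\right) = \frac{6}{19}$)
$\left(f{\left(Z{\left(0 \right)} \right)} + v^{2}{\left(4 \right)}\right)^{2} = \left(\frac{6}{19} + \left(4 \left(1 + 4\right)\right)^{2}\right)^{2} = \left(\frac{6}{19} + \left(4 \cdot 5\right)^{2}\right)^{2} = \left(\frac{6}{19} + 20^{2}\right)^{2} = \left(\frac{6}{19} + 400\right)^{2} = \left(\frac{7606}{19}\right)^{2} = \frac{57851236}{361}$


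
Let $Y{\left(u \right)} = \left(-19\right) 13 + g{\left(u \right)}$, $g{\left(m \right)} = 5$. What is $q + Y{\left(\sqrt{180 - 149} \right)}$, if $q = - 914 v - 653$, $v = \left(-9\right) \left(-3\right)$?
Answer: $-25573$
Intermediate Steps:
$v = 27$
$Y{\left(u \right)} = -242$ ($Y{\left(u \right)} = \left(-19\right) 13 + 5 = -247 + 5 = -242$)
$q = -25331$ ($q = \left(-914\right) 27 - 653 = -24678 - 653 = -25331$)
$q + Y{\left(\sqrt{180 - 149} \right)} = -25331 - 242 = -25573$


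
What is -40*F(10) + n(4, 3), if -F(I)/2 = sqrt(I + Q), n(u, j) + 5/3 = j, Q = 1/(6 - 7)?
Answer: 724/3 ≈ 241.33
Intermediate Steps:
Q = -1 (Q = 1/(-1) = -1)
n(u, j) = -5/3 + j
F(I) = -2*sqrt(-1 + I) (F(I) = -2*sqrt(I - 1) = -2*sqrt(-1 + I))
-40*F(10) + n(4, 3) = -(-80)*sqrt(-1 + 10) + (-5/3 + 3) = -(-80)*sqrt(9) + 4/3 = -(-80)*3 + 4/3 = -40*(-6) + 4/3 = 240 + 4/3 = 724/3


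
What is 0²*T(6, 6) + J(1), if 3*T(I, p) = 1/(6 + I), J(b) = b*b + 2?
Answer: 3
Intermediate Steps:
J(b) = 2 + b² (J(b) = b² + 2 = 2 + b²)
T(I, p) = 1/(3*(6 + I))
0²*T(6, 6) + J(1) = 0²*(1/(3*(6 + 6))) + (2 + 1²) = 0*((⅓)/12) + (2 + 1) = 0*((⅓)*(1/12)) + 3 = 0*(1/36) + 3 = 0 + 3 = 3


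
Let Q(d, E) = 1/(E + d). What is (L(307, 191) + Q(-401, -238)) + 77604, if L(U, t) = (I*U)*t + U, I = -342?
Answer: -12764627578/639 ≈ -1.9976e+7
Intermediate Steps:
L(U, t) = U - 342*U*t (L(U, t) = (-342*U)*t + U = -342*U*t + U = U - 342*U*t)
(L(307, 191) + Q(-401, -238)) + 77604 = (307*(1 - 342*191) + 1/(-238 - 401)) + 77604 = (307*(1 - 65322) + 1/(-639)) + 77604 = (307*(-65321) - 1/639) + 77604 = (-20053547 - 1/639) + 77604 = -12814216534/639 + 77604 = -12764627578/639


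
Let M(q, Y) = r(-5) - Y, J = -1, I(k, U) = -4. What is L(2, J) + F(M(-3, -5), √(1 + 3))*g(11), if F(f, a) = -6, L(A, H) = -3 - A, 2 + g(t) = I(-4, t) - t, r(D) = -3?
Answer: 97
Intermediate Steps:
g(t) = -6 - t (g(t) = -2 + (-4 - t) = -6 - t)
M(q, Y) = -3 - Y
L(2, J) + F(M(-3, -5), √(1 + 3))*g(11) = (-3 - 1*2) - 6*(-6 - 1*11) = (-3 - 2) - 6*(-6 - 11) = -5 - 6*(-17) = -5 + 102 = 97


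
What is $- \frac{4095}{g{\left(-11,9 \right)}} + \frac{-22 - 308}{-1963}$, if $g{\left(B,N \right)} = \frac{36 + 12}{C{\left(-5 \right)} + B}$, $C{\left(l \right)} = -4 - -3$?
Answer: $\frac{8039805}{7852} \approx 1023.9$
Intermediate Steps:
$C{\left(l \right)} = -1$ ($C{\left(l \right)} = -4 + 3 = -1$)
$g{\left(B,N \right)} = \frac{48}{-1 + B}$ ($g{\left(B,N \right)} = \frac{36 + 12}{-1 + B} = \frac{48}{-1 + B}$)
$- \frac{4095}{g{\left(-11,9 \right)}} + \frac{-22 - 308}{-1963} = - \frac{4095}{48 \frac{1}{-1 - 11}} + \frac{-22 - 308}{-1963} = - \frac{4095}{48 \frac{1}{-12}} + \left(-22 - 308\right) \left(- \frac{1}{1963}\right) = - \frac{4095}{48 \left(- \frac{1}{12}\right)} - - \frac{330}{1963} = - \frac{4095}{-4} + \frac{330}{1963} = \left(-4095\right) \left(- \frac{1}{4}\right) + \frac{330}{1963} = \frac{4095}{4} + \frac{330}{1963} = \frac{8039805}{7852}$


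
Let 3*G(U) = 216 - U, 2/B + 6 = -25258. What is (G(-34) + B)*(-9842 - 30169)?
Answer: -42118205989/12632 ≈ -3.3342e+6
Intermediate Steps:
B = -1/12632 (B = 2/(-6 - 25258) = 2/(-25264) = 2*(-1/25264) = -1/12632 ≈ -7.9164e-5)
G(U) = 72 - U/3 (G(U) = (216 - U)/3 = 72 - U/3)
(G(-34) + B)*(-9842 - 30169) = ((72 - ⅓*(-34)) - 1/12632)*(-9842 - 30169) = ((72 + 34/3) - 1/12632)*(-40011) = (250/3 - 1/12632)*(-40011) = (3157997/37896)*(-40011) = -42118205989/12632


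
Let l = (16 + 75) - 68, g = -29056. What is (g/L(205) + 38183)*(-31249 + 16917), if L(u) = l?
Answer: -12170060796/23 ≈ -5.2913e+8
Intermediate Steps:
l = 23 (l = 91 - 68 = 23)
L(u) = 23
(g/L(205) + 38183)*(-31249 + 16917) = (-29056/23 + 38183)*(-31249 + 16917) = (-29056*1/23 + 38183)*(-14332) = (-29056/23 + 38183)*(-14332) = (849153/23)*(-14332) = -12170060796/23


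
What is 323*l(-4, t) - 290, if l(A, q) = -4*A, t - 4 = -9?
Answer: 4878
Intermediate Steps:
t = -5 (t = 4 - 9 = -5)
323*l(-4, t) - 290 = 323*(-4*(-4)) - 290 = 323*16 - 290 = 5168 - 290 = 4878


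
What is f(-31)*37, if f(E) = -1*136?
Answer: -5032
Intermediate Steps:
f(E) = -136
f(-31)*37 = -136*37 = -5032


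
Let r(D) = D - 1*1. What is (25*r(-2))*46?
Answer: -3450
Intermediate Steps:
r(D) = -1 + D (r(D) = D - 1 = -1 + D)
(25*r(-2))*46 = (25*(-1 - 2))*46 = (25*(-3))*46 = -75*46 = -3450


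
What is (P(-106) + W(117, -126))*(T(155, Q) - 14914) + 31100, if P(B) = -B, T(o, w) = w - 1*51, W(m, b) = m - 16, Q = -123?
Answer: -3092116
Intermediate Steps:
W(m, b) = -16 + m
T(o, w) = -51 + w (T(o, w) = w - 51 = -51 + w)
(P(-106) + W(117, -126))*(T(155, Q) - 14914) + 31100 = (-1*(-106) + (-16 + 117))*((-51 - 123) - 14914) + 31100 = (106 + 101)*(-174 - 14914) + 31100 = 207*(-15088) + 31100 = -3123216 + 31100 = -3092116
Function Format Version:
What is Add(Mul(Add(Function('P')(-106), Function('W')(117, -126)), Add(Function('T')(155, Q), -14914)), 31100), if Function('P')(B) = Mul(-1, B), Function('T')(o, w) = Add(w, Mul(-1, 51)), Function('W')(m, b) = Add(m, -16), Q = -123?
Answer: -3092116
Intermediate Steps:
Function('W')(m, b) = Add(-16, m)
Function('T')(o, w) = Add(-51, w) (Function('T')(o, w) = Add(w, -51) = Add(-51, w))
Add(Mul(Add(Function('P')(-106), Function('W')(117, -126)), Add(Function('T')(155, Q), -14914)), 31100) = Add(Mul(Add(Mul(-1, -106), Add(-16, 117)), Add(Add(-51, -123), -14914)), 31100) = Add(Mul(Add(106, 101), Add(-174, -14914)), 31100) = Add(Mul(207, -15088), 31100) = Add(-3123216, 31100) = -3092116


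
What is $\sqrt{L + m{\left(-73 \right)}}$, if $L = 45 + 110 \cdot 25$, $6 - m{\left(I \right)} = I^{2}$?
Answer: $4 i \sqrt{158} \approx 50.279 i$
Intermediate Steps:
$m{\left(I \right)} = 6 - I^{2}$
$L = 2795$ ($L = 45 + 2750 = 2795$)
$\sqrt{L + m{\left(-73 \right)}} = \sqrt{2795 + \left(6 - \left(-73\right)^{2}\right)} = \sqrt{2795 + \left(6 - 5329\right)} = \sqrt{2795 - 5323} = \sqrt{-2528} = 4 i \sqrt{158}$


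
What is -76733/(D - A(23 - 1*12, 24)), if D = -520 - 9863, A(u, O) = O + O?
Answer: 76733/10431 ≈ 7.3562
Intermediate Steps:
A(u, O) = 2*O
D = -10383
-76733/(D - A(23 - 1*12, 24)) = -76733/(-10383 - 2*24) = -76733/(-10383 - 1*48) = -76733/(-10383 - 48) = -76733/(-10431) = -76733*(-1/10431) = 76733/10431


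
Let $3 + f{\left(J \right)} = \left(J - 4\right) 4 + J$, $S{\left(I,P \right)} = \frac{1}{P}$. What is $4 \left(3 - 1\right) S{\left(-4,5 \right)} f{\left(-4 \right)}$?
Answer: $- \frac{312}{5} \approx -62.4$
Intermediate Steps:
$f{\left(J \right)} = -19 + 5 J$ ($f{\left(J \right)} = -3 + \left(\left(J - 4\right) 4 + J\right) = -3 + \left(\left(-4 + J\right) 4 + J\right) = -3 + \left(\left(-16 + 4 J\right) + J\right) = -3 + \left(-16 + 5 J\right) = -19 + 5 J$)
$4 \left(3 - 1\right) S{\left(-4,5 \right)} f{\left(-4 \right)} = \frac{4 \left(3 - 1\right)}{5} \left(-19 + 5 \left(-4\right)\right) = 4 \cdot 2 \cdot \frac{1}{5} \left(-19 - 20\right) = 8 \cdot \frac{1}{5} \left(-39\right) = \frac{8}{5} \left(-39\right) = - \frac{312}{5}$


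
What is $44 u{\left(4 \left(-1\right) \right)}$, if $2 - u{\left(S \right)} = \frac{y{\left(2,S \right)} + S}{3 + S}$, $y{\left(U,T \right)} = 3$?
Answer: $44$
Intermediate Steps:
$u{\left(S \right)} = 1$ ($u{\left(S \right)} = 2 - \frac{3 + S}{3 + S} = 2 - 1 = 1$)
$44 u{\left(4 \left(-1\right) \right)} = 44 \cdot 1 = 44$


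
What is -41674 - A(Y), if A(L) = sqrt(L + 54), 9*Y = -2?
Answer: -125044/3 ≈ -41681.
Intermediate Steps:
Y = -2/9 (Y = (1/9)*(-2) = -2/9 ≈ -0.22222)
A(L) = sqrt(54 + L)
-41674 - A(Y) = -41674 - sqrt(54 - 2/9) = -41674 - sqrt(484/9) = -41674 - 1*22/3 = -41674 - 22/3 = -125044/3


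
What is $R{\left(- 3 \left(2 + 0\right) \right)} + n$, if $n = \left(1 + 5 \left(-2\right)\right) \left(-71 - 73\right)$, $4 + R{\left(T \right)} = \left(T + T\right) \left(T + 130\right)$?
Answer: $-196$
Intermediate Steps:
$R{\left(T \right)} = -4 + 2 T \left(130 + T\right)$ ($R{\left(T \right)} = -4 + \left(T + T\right) \left(T + 130\right) = -4 + 2 T \left(130 + T\right)$)
$n = 1296$ ($n = \left(1 - 10\right) \left(-144\right) = \left(-9\right) \left(-144\right) = 1296$)
$R{\left(- 3 \left(2 + 0\right) \right)} + n = \left(-4 + 2 \left(- 3 \left(2 + 0\right)\right)^{2} + 260 \left(- 3 \left(2 + 0\right)\right)\right) + 1296 = \left(-4 + 2 \left(\left(-3\right) 2\right)^{2} + 260 \left(\left(-3\right) 2\right)\right) + 1296 = \left(-4 + 2 \left(-6\right)^{2} + 260 \left(-6\right)\right) + 1296 = \left(-4 + 2 \cdot 36 - 1560\right) + 1296 = \left(-4 + 72 - 1560\right) + 1296 = -1492 + 1296 = -196$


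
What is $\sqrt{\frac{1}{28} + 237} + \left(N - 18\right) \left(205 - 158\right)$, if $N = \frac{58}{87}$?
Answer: $- \frac{2444}{3} + \frac{\sqrt{46459}}{14} \approx -799.27$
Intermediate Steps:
$N = \frac{2}{3}$ ($N = 58 \cdot \frac{1}{87} = \frac{2}{3} \approx 0.66667$)
$\sqrt{\frac{1}{28} + 237} + \left(N - 18\right) \left(205 - 158\right) = \sqrt{\frac{1}{28} + 237} + \left(\frac{2}{3} - 18\right) \left(205 - 158\right) = \sqrt{\frac{1}{28} + 237} - \frac{2444}{3} = \sqrt{\frac{6637}{28}} - \frac{2444}{3} = \frac{\sqrt{46459}}{14} - \frac{2444}{3} = - \frac{2444}{3} + \frac{\sqrt{46459}}{14}$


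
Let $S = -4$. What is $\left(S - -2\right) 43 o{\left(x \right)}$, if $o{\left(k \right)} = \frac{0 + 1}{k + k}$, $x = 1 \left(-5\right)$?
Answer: $\frac{43}{5} \approx 8.6$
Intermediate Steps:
$x = -5$
$o{\left(k \right)} = \frac{1}{2 k}$ ($o{\left(k \right)} = 1 \frac{1}{2 k} = \frac{1}{2 k}$)
$\left(S - -2\right) 43 o{\left(x \right)} = \left(-4 - -2\right) 43 \frac{1}{2 \left(-5\right)} = \left(-4 + 2\right) 43 \cdot \frac{1}{2} \left(- \frac{1}{5}\right) = \left(-2\right) 43 \left(- \frac{1}{10}\right) = \left(-86\right) \left(- \frac{1}{10}\right) = \frac{43}{5}$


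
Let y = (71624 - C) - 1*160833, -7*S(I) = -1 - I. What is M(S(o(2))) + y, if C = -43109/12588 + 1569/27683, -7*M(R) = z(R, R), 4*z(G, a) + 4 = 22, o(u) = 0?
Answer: -217602224854745/2439315228 ≈ -89206.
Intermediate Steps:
z(G, a) = 9/2 (z(G, a) = -1 + (1/4)*22 = -1 + 11/2 = 9/2)
S(I) = 1/7 + I/7 (S(I) = -(-1 - I)/7 = 1/7 + I/7)
M(R) = -9/14 (M(R) = -1/7*9/2 = -9/14)
C = -1173635875/348473604 (C = -43109*1/12588 + 1569*(1/27683) = -43109/12588 + 1569/27683 = -1173635875/348473604 ≈ -3.3679)
y = -31085808103361/348473604 (y = (71624 - 1*(-1173635875/348473604)) - 1*160833 = (71624 + 1173635875/348473604) - 160833 = 24960247048771/348473604 - 160833 = -31085808103361/348473604 ≈ -89206.)
M(S(o(2))) + y = -9/14 - 31085808103361/348473604 = -217602224854745/2439315228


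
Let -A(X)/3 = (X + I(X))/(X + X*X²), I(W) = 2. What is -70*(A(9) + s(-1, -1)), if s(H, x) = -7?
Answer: 60655/123 ≈ 493.13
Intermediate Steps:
A(X) = -3*(2 + X)/(X + X³) (A(X) = -3*(X + 2)/(X + X*X²) = -3*(2 + X)/(X + X³))
-70*(A(9) + s(-1, -1)) = -70*((-6 - 3*9)/(9 + 9³) - 7) = -70*((-6 - 27)/(9 + 729) - 7) = -70*(-33/738 - 7) = -70*((1/738)*(-33) - 7) = -70*(-11/246 - 7) = -70*(-1733/246) = 60655/123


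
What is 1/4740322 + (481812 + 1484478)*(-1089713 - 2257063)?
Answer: -31194789533891894879/4740322 ≈ -6.5807e+12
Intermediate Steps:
1/4740322 + (481812 + 1484478)*(-1089713 - 2257063) = 1/4740322 + 1966290*(-3346776) = 1/4740322 - 6580732181040 = -31194789533891894879/4740322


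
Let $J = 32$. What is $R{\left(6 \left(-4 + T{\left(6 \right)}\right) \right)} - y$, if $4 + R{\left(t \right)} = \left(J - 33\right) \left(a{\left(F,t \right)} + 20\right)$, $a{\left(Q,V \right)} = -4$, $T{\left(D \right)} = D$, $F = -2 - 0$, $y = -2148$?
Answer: $2128$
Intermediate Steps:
$F = -2$ ($F = -2 + 0 = -2$)
$R{\left(t \right)} = -20$ ($R{\left(t \right)} = -4 + \left(32 - 33\right) \left(-4 + 20\right) = -4 - 16 = -20$)
$R{\left(6 \left(-4 + T{\left(6 \right)}\right) \right)} - y = -20 - -2148 = -20 + 2148 = 2128$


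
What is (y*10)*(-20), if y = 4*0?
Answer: 0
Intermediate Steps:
y = 0
(y*10)*(-20) = (0*10)*(-20) = 0*(-20) = 0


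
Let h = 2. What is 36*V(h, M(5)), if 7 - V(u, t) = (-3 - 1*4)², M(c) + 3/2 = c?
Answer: -1512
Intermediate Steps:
M(c) = -3/2 + c
V(u, t) = -42 (V(u, t) = 7 - (-3 - 1*4)² = 7 - (-3 - 4)² = 7 - 1*(-7)² = 7 - 1*49 = 7 - 49 = -42)
36*V(h, M(5)) = 36*(-42) = -1512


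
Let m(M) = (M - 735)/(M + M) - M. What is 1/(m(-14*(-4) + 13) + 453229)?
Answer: 23/10422569 ≈ 2.2068e-6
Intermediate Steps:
m(M) = -M + (-735 + M)/(2*M) (m(M) = (-735 + M)/((2*M)) - M = (-735 + M)*(1/(2*M)) - M = (-735 + M)/(2*M) - M = -M + (-735 + M)/(2*M))
1/(m(-14*(-4) + 13) + 453229) = 1/((½ - (-14*(-4) + 13) - 735/(2*(-14*(-4) + 13))) + 453229) = 1/((½ - (56 + 13) - 735/(2*(56 + 13))) + 453229) = 1/((½ - 1*69 - 735/2/69) + 453229) = 1/((½ - 69 - 735/2*1/69) + 453229) = 1/((½ - 69 - 245/46) + 453229) = 1/(-1698/23 + 453229) = 1/(10422569/23) = 23/10422569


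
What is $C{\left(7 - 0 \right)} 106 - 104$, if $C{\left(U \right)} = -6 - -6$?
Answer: $-104$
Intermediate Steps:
$C{\left(U \right)} = 0$ ($C{\left(U \right)} = -6 + 6 = 0$)
$C{\left(7 - 0 \right)} 106 - 104 = 0 \cdot 106 - 104 = 0 - 104 = -104$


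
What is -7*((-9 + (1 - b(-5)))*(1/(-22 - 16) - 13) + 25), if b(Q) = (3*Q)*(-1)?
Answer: -86345/38 ≈ -2272.2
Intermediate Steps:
b(Q) = -3*Q
-7*((-9 + (1 - b(-5)))*(1/(-22 - 16) - 13) + 25) = -7*((-9 + (1 - (-3)*(-5)))*(1/(-22 - 16) - 13) + 25) = -7*((-9 + (1 - 1*15))*(1/(-38) - 13) + 25) = -7*((-9 + (1 - 15))*(-1/38 - 13) + 25) = -7*((-9 - 14)*(-495/38) + 25) = -7*(-23*(-495/38) + 25) = -7*(11385/38 + 25) = -7*12335/38 = -86345/38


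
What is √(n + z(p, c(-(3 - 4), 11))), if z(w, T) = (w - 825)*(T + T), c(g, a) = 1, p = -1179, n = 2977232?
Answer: 2*√743306 ≈ 1724.3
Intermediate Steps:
z(w, T) = 2*T*(-825 + w) (z(w, T) = (-825 + w)*(2*T) = 2*T*(-825 + w))
√(n + z(p, c(-(3 - 4), 11))) = √(2977232 + 2*1*(-825 - 1179)) = √(2977232 + 2*1*(-2004)) = √(2977232 - 4008) = √2973224 = 2*√743306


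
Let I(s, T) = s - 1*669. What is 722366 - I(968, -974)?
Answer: 722067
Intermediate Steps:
I(s, T) = -669 + s (I(s, T) = s - 669 = -669 + s)
722366 - I(968, -974) = 722366 - (-669 + 968) = 722366 - 1*299 = 722366 - 299 = 722067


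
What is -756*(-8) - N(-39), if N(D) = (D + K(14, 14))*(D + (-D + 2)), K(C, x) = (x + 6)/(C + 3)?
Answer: 104102/17 ≈ 6123.6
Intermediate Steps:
K(C, x) = (6 + x)/(3 + C)
N(D) = 40/17 + 2*D (N(D) = (D + (6 + 14)/(3 + 14))*(D + (-D + 2)) = (D + 20/17)*(D + (2 - D)) = (D + (1/17)*20)*2 = (D + 20/17)*2 = (20/17 + D)*2 = 40/17 + 2*D)
-756*(-8) - N(-39) = -756*(-8) - (40/17 + 2*(-39)) = 6048 - (40/17 - 78) = 6048 - 1*(-1286/17) = 6048 + 1286/17 = 104102/17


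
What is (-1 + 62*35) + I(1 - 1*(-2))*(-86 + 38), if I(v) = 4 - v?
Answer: 2121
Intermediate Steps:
(-1 + 62*35) + I(1 - 1*(-2))*(-86 + 38) = (-1 + 62*35) + (4 - (1 - 1*(-2)))*(-86 + 38) = (-1 + 2170) + (4 - (1 + 2))*(-48) = 2169 + (4 - 1*3)*(-48) = 2169 + (4 - 3)*(-48) = 2169 + 1*(-48) = 2169 - 48 = 2121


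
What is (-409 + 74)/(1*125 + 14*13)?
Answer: -335/307 ≈ -1.0912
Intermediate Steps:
(-409 + 74)/(1*125 + 14*13) = -335/(125 + 182) = -335/307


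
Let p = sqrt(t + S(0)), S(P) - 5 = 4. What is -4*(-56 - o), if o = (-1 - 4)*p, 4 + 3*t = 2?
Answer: 224 - 100*sqrt(3)/3 ≈ 166.26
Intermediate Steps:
t = -2/3 (t = -4/3 + (1/3)*2 = -4/3 + 2/3 = -2/3 ≈ -0.66667)
S(P) = 9 (S(P) = 5 + 4 = 9)
p = 5*sqrt(3)/3 (p = sqrt(-2/3 + 9) = sqrt(25/3) = 5*sqrt(3)/3 ≈ 2.8868)
o = -25*sqrt(3)/3 (o = (-1 - 4)*(5*sqrt(3)/3) = -25*sqrt(3)/3 ≈ -14.434)
-4*(-56 - o) = -4*(-56 - (-25)*sqrt(3)/3) = -4*(-56 + 25*sqrt(3)/3) = 224 - 100*sqrt(3)/3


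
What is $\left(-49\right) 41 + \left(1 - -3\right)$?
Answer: $-2005$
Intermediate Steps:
$\left(-49\right) 41 + \left(1 - -3\right) = -2009 + \left(1 + 3\right) = -2009 + 4 = -2005$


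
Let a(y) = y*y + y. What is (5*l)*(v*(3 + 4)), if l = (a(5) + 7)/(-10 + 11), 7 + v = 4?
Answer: -3885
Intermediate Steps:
v = -3 (v = -7 + 4 = -3)
a(y) = y + y² (a(y) = y² + y = y + y²)
l = 37 (l = (5*(1 + 5) + 7)/(-10 + 11) = (5*6 + 7)/1 = (30 + 7)*1 = 37*1 = 37)
(5*l)*(v*(3 + 4)) = (5*37)*(-3*(3 + 4)) = 185*(-3*7) = 185*(-21) = -3885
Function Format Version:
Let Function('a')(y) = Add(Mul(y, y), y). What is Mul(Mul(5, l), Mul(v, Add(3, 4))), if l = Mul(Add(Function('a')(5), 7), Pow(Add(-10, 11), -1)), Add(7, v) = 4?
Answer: -3885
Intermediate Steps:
v = -3 (v = Add(-7, 4) = -3)
Function('a')(y) = Add(y, Pow(y, 2)) (Function('a')(y) = Add(Pow(y, 2), y) = Add(y, Pow(y, 2)))
l = 37 (l = Mul(Add(Mul(5, Add(1, 5)), 7), Pow(Add(-10, 11), -1)) = Mul(Add(Mul(5, 6), 7), Pow(1, -1)) = Mul(Add(30, 7), 1) = Mul(37, 1) = 37)
Mul(Mul(5, l), Mul(v, Add(3, 4))) = Mul(Mul(5, 37), Mul(-3, Add(3, 4))) = Mul(185, Mul(-3, 7)) = Mul(185, -21) = -3885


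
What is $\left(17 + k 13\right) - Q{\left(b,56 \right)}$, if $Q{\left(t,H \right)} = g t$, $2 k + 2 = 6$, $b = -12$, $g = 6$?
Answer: $115$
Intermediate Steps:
$k = 2$ ($k = -1 + \frac{1}{2} \cdot 6 = -1 + 3 = 2$)
$Q{\left(t,H \right)} = 6 t$
$\left(17 + k 13\right) - Q{\left(b,56 \right)} = \left(17 + 2 \cdot 13\right) - 6 \left(-12\right) = \left(17 + 26\right) - -72 = 43 + 72 = 115$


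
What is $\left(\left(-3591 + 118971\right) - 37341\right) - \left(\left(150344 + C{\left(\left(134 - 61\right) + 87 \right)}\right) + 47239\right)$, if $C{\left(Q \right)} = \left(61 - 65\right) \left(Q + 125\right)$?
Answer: $-118404$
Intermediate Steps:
$C{\left(Q \right)} = -500 - 4 Q$ ($C{\left(Q \right)} = - 4 \left(125 + Q\right) = -500 - 4 Q$)
$\left(\left(-3591 + 118971\right) - 37341\right) - \left(\left(150344 + C{\left(\left(134 - 61\right) + 87 \right)}\right) + 47239\right) = \left(\left(-3591 + 118971\right) - 37341\right) - \left(\left(150344 - \left(500 + 4 \left(\left(134 - 61\right) + 87\right)\right)\right) + 47239\right) = \left(115380 - 37341\right) - \left(\left(150344 - \left(500 + 4 \left(73 + 87\right)\right)\right) + 47239\right) = 78039 - \left(\left(150344 - 1140\right) + 47239\right) = 78039 - \left(149204 + 47239\right) = 78039 - 196443 = -118404$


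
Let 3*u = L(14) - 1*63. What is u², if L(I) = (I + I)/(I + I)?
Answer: 3844/9 ≈ 427.11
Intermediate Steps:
L(I) = 1 (L(I) = (2*I)/((2*I)) = (2*I)*(1/(2*I)) = 1)
u = -62/3 (u = (1 - 1*63)/3 = (1 - 63)/3 = (⅓)*(-62) = -62/3 ≈ -20.667)
u² = (-62/3)² = 3844/9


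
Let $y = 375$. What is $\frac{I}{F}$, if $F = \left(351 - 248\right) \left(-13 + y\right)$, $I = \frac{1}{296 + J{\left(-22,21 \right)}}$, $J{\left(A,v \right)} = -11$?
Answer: $\frac{1}{10626510} \approx 9.4104 \cdot 10^{-8}$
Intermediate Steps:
$I = \frac{1}{285}$ ($I = \frac{1}{296 - 11} = \frac{1}{285} \approx 0.0035088$)
$F = 37286$ ($F = \left(351 - 248\right) \left(-13 + 375\right) = 103 \cdot 362 = 37286$)
$\frac{I}{F} = \frac{1}{285 \cdot 37286} = \frac{1}{285} \cdot \frac{1}{37286} = \frac{1}{10626510}$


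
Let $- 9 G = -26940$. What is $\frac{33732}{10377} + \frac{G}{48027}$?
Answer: $\frac{550369528}{166125393} \approx 3.313$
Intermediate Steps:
$G = \frac{8980}{3}$ ($G = \left(- \frac{1}{9}\right) \left(-26940\right) = \frac{8980}{3} \approx 2993.3$)
$\frac{33732}{10377} + \frac{G}{48027} = \frac{33732}{10377} + \frac{8980}{3 \cdot 48027} = 33732 \cdot \frac{1}{10377} + \frac{8980}{3} \cdot \frac{1}{48027} = \frac{3748}{1153} + \frac{8980}{144081} = \frac{550369528}{166125393}$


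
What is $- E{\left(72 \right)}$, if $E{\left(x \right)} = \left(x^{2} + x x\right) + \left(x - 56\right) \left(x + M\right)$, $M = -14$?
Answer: $-11296$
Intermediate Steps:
$E{\left(x \right)} = 2 x^{2} + \left(-56 + x\right) \left(-14 + x\right)$ ($E{\left(x \right)} = \left(x^{2} + x x\right) + \left(x - 56\right) \left(x - 14\right) = \left(x^{2} + x^{2}\right) + \left(-56 + x\right) \left(-14 + x\right) = 2 x^{2} + \left(-56 + x\right) \left(-14 + x\right)$)
$- E{\left(72 \right)} = - (784 - 5040 + 3 \cdot 72^{2}) = - (784 - 5040 + 3 \cdot 5184) = - (784 - 5040 + 15552) = \left(-1\right) 11296 = -11296$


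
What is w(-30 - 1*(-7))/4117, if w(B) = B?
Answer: -1/179 ≈ -0.0055866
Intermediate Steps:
w(-30 - 1*(-7))/4117 = (-30 - 1*(-7))/4117 = (-30 + 7)*(1/4117) = -23*1/4117 = -1/179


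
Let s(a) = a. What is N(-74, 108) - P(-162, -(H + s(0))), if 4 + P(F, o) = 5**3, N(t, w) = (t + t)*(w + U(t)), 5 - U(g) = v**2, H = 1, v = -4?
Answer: -14477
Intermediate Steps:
U(g) = -11 (U(g) = 5 - 1*(-4)**2 = 5 - 1*16 = 5 - 16 = -11)
N(t, w) = 2*t*(-11 + w) (N(t, w) = (t + t)*(w - 11) = (2*t)*(-11 + w) = 2*t*(-11 + w))
P(F, o) = 121 (P(F, o) = -4 + 5**3 = -4 + 125 = 121)
N(-74, 108) - P(-162, -(H + s(0))) = 2*(-74)*(-11 + 108) - 1*121 = 2*(-74)*97 - 121 = -14356 - 121 = -14477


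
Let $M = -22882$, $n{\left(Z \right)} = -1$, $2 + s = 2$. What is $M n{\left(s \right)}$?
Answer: $22882$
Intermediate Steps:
$s = 0$ ($s = -2 + 2 = 0$)
$M n{\left(s \right)} = \left(-22882\right) \left(-1\right) = 22882$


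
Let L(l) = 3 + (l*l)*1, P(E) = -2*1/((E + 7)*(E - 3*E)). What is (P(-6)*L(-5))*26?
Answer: -364/3 ≈ -121.33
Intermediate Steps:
P(E) = 1/(E*(7 + E)) (P(E) = -2*(-1/(2*E*(7 + E))) = -(-1)/(E*(7 + E)) = 1/(E*(7 + E)))
L(l) = 3 + l² (L(l) = 3 + l²*1 = 3 + l²)
(P(-6)*L(-5))*26 = ((1/((-6)*(7 - 6)))*(3 + (-5)²))*26 = ((-⅙/1)*(3 + 25))*26 = (-⅙*1*28)*26 = -⅙*28*26 = -14/3*26 = -364/3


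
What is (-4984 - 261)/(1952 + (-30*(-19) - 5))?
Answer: -5245/2517 ≈ -2.0838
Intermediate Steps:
(-4984 - 261)/(1952 + (-30*(-19) - 5)) = -5245/(1952 + (570 - 5)) = -5245/(1952 + 565) = -5245/2517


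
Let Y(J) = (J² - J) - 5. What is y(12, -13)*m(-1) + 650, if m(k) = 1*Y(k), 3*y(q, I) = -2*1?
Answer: 652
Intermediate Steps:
Y(J) = -5 + J² - J
y(q, I) = -⅔ (y(q, I) = (-2*1)/3 = (⅓)*(-2) = -⅔)
m(k) = -5 + k² - k (m(k) = 1*(-5 + k² - k) = -5 + k² - k)
y(12, -13)*m(-1) + 650 = -2*(-5 + (-1)² - 1*(-1))/3 + 650 = -2*(-5 + 1 + 1)/3 + 650 = -⅔*(-3) + 650 = 2 + 650 = 652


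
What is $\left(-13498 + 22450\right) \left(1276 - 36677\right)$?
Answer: $-316909752$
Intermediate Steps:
$\left(-13498 + 22450\right) \left(1276 - 36677\right) = 8952 \left(-35401\right) = -316909752$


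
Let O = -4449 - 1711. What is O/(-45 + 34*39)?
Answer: -880/183 ≈ -4.8087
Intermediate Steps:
O = -6160
O/(-45 + 34*39) = -6160/(-45 + 34*39) = -6160/(-45 + 1326) = -6160/1281 = -6160*1/1281 = -880/183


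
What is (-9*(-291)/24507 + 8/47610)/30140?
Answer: 6938147/1953705392100 ≈ 3.5513e-6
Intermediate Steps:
(-9*(-291)/24507 + 8/47610)/30140 = (2619*(1/24507) + 8*(1/47610))*(1/30140) = (291/2723 + 4/23805)*(1/30140) = (6938147/64821015)*(1/30140) = 6938147/1953705392100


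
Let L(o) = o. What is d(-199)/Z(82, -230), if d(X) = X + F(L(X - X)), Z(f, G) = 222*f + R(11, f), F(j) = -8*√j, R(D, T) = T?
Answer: -199/18286 ≈ -0.010883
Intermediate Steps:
Z(f, G) = 223*f (Z(f, G) = 222*f + f = 223*f)
d(X) = X (d(X) = X - 8*√(X - X) = X - 8*√0 = X - 8*0 = X + 0 = X)
d(-199)/Z(82, -230) = -199/(223*82) = -199/18286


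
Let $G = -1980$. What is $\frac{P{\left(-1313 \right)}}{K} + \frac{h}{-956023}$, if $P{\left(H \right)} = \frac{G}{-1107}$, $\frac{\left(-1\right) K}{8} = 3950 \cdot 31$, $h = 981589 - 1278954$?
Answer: $\frac{1791476820847}{5759598804420} \approx 0.31104$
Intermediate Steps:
$h = -297365$ ($h = 981589 - 1278954 = -297365$)
$K = -979600$ ($K = - 8 \cdot 3950 \cdot 31 = \left(-8\right) 122450 = -979600$)
$P{\left(H \right)} = \frac{220}{123}$ ($P{\left(H \right)} = - \frac{1980}{-1107} = \left(-1980\right) \left(- \frac{1}{1107}\right) = \frac{220}{123}$)
$\frac{P{\left(-1313 \right)}}{K} + \frac{h}{-956023} = \frac{220}{123 \left(-979600\right)} - \frac{297365}{-956023} = \frac{220}{123} \left(- \frac{1}{979600}\right) - - \frac{297365}{956023} = - \frac{11}{6024540} + \frac{297365}{956023} = \frac{1791476820847}{5759598804420}$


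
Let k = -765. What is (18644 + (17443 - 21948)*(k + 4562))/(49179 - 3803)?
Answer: -17086841/45376 ≈ -376.56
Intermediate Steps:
(18644 + (17443 - 21948)*(k + 4562))/(49179 - 3803) = (18644 + (17443 - 21948)*(-765 + 4562))/(49179 - 3803) = (18644 - 4505*3797)/45376 = (18644 - 17105485)*(1/45376) = -17086841*1/45376 = -17086841/45376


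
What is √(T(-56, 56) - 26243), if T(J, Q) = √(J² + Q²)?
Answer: √(-26243 + 56*√2) ≈ 161.75*I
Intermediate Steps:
√(T(-56, 56) - 26243) = √(√((-56)² + 56²) - 26243) = √(√(3136 + 3136) - 26243) = √(√6272 - 26243) = √(56*√2 - 26243) = √(-26243 + 56*√2)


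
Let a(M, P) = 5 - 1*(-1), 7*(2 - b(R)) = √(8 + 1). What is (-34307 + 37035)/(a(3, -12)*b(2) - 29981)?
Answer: -19096/209801 ≈ -0.091020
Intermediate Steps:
b(R) = 11/7 (b(R) = 2 - √(8 + 1)/7 = 2 - √9/7 = 2 - ⅐*3 = 2 - 3/7 = 11/7)
a(M, P) = 6 (a(M, P) = 5 + 1 = 6)
(-34307 + 37035)/(a(3, -12)*b(2) - 29981) = (-34307 + 37035)/(6*(11/7) - 29981) = 2728/(66/7 - 29981) = 2728/(-209801/7) = 2728*(-7/209801) = -19096/209801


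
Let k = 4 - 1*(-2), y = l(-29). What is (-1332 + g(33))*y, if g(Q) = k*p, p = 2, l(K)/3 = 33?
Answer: -130680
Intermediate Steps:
l(K) = 99 (l(K) = 3*33 = 99)
y = 99
k = 6 (k = 4 + 2 = 6)
g(Q) = 12 (g(Q) = 6*2 = 12)
(-1332 + g(33))*y = (-1332 + 12)*99 = -1320*99 = -130680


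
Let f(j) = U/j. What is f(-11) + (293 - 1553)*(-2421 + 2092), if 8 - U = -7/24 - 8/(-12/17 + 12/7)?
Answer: 16581541/40 ≈ 4.1454e+5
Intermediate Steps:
U = 649/40 (U = 8 - (-7/24 - 8/(-12/17 + 12/7)) = 8 - (-7/24 - 8/120/119) = 8 - (-7/24 - 8*119/120) = 8 - (-7/24 - 119/15) = 8 - 1*(-329/40) = 8 + 329/40 = 649/40 ≈ 16.225)
f(j) = 649/(40*j)
f(-11) + (293 - 1553)*(-2421 + 2092) = (649/40)/(-11) + (293 - 1553)*(-2421 + 2092) = (649/40)*(-1/11) - 1260*(-329) = -59/40 + 414540 = 16581541/40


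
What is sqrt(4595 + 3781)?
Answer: 2*sqrt(2094) ≈ 91.521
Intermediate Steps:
sqrt(4595 + 3781) = sqrt(8376) = 2*sqrt(2094)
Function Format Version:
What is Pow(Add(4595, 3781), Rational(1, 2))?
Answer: Mul(2, Pow(2094, Rational(1, 2))) ≈ 91.521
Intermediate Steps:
Pow(Add(4595, 3781), Rational(1, 2)) = Pow(8376, Rational(1, 2)) = Mul(2, Pow(2094, Rational(1, 2)))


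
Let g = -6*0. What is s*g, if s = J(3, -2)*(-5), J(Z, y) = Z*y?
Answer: 0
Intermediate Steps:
g = 0
s = 30 (s = (3*(-2))*(-5) = -6*(-5) = 30)
s*g = 30*0 = 0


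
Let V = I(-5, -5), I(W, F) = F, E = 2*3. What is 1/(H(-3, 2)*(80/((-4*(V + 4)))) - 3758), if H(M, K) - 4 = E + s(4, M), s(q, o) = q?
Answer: -1/3478 ≈ -0.00028752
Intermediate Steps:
E = 6
V = -5
H(M, K) = 14 (H(M, K) = 4 + (6 + 4) = 4 + 10 = 14)
1/(H(-3, 2)*(80/((-4*(V + 4)))) - 3758) = 1/(14*(80/((-4*(-5 + 4)))) - 3758) = 1/(14*(80/((-4*(-1)))) - 3758) = 1/(14*(80/4) - 3758) = 1/(14*(80*(¼)) - 3758) = 1/(14*20 - 3758) = 1/(280 - 3758) = 1/(-3478) = -1/3478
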